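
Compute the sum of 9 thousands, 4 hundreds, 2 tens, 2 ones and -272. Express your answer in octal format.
Convert 9 thousands, 4 hundreds, 2 tens, 2 ones (place-value notation) → 9×1000 + 4×100 + 2×10 + 2 = 9422 (decimal)
Compute 9422 + -272 = 9150
Convert 9150 (decimal) → 9150 = 2×4096 + 1×512 + 6×64 + 7×8 + 6 → 0o21676 (octal)
0o21676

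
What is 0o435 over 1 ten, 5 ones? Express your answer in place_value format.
Convert 0o435 (octal) → 4×64 + 3×8 + 5 = 285 (decimal)
Convert 1 ten, 5 ones (place-value notation) → 1×10 + 5 = 15 (decimal)
Compute 285 ÷ 15 = 19
Convert 19 (decimal) → 19 = 1×10 + 9 → 1 ten, 9 ones (place-value notation)
1 ten, 9 ones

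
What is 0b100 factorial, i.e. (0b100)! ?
Convert 0b100 (binary) → 4 (decimal)
Compute 4! = 24
24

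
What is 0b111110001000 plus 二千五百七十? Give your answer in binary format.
Convert 0b111110001000 (binary) → 2048 + 1024 + 512 + 256 + 128 + 8 = 3976 (decimal)
Convert 二千五百七十 (Chinese numeral) → 2×1000 + 5×100 + 7×10 = 2570 (decimal)
Compute 3976 + 2570 = 6546
Convert 6546 (decimal) → 6546 = 4096 + 2048 + 256 + 128 + 16 + 2 → 0b1100110010010 (binary)
0b1100110010010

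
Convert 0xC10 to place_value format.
Convert 0xC10 (hexadecimal) → 12×256 + 1×16 = 3088 (decimal)
Convert 3088 (decimal) → 3088 = 3×1000 + 8×10 + 8 → 3 thousands, 8 tens, 8 ones (place-value notation)
3 thousands, 8 tens, 8 ones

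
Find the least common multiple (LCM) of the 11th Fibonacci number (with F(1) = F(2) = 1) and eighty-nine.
Convert the 11th Fibonacci number (with F(1) = F(2) = 1) (Fibonacci index) → 1, 1, 2, 3, 5, 8, 13, 21, 34, 55, 89 → 89 (decimal)
Convert eighty-nine (English words) → 89 (decimal)
Compute lcm(89, 89) = 89
89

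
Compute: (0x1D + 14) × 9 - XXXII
Convert 0x1D (hexadecimal) → 1×16 + 13 = 29 (decimal)
Convert XXXII (Roman numeral) → 10 + 10 + 10 + 1 + 1 = 32 (decimal)
Expression in decimal: (29 + 14) × 9 - 32
Parentheses first: 29 + 14 = 43
Multiply: 43 × 9 = 387
Subtract: 387 - 32 = 355
355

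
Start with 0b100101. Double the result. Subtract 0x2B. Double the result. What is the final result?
Convert 0b100101 (binary) → 32 + 4 + 1 = 37 (decimal)
Start: 37
37 × 2 = 74
Convert 0x2B (hexadecimal) → 2×16 + 11 = 43 (decimal)
74 - 43 = 31
31 × 2 = 62
62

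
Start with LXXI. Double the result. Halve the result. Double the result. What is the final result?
Convert LXXI (Roman numeral) → 50 + 10 + 10 + 1 = 71 (decimal)
Start: 71
71 × 2 = 142
142 ÷ 2 = 71
71 × 2 = 142
142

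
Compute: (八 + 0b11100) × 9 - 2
Convert 八 (Chinese numeral) → 8 (decimal)
Convert 0b11100 (binary) → 16 + 8 + 4 = 28 (decimal)
Expression in decimal: (8 + 28) × 9 - 2
Parentheses first: 8 + 28 = 36
Multiply: 36 × 9 = 324
Subtract: 324 - 2 = 322
322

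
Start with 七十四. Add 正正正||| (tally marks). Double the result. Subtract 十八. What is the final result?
Convert 七十四 (Chinese numeral) → 7×10 + 4 = 74 (decimal)
Start: 74
Convert 正正正||| (tally marks) → 5 + 5 + 5 + 3 = 18 (decimal)
74 + 18 = 92
92 × 2 = 184
Convert 十八 (Chinese numeral) → 1×10 + 8 = 18 (decimal)
184 - 18 = 166
166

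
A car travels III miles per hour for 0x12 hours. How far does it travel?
Convert III (Roman numeral) → 1 + 1 + 1 = 3 (decimal)
Convert 0x12 (hexadecimal) → 1×16 + 2 = 18 (decimal)
Compute 3 × 18 = 54
54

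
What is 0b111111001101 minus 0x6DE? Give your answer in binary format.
Convert 0b111111001101 (binary) → 2048 + 1024 + 512 + 256 + 128 + 64 + 8 + 4 + 1 = 4045 (decimal)
Convert 0x6DE (hexadecimal) → 6×256 + 13×16 + 14 = 1758 (decimal)
Compute 4045 - 1758 = 2287
Convert 2287 (decimal) → 2287 = 2048 + 128 + 64 + 32 + 8 + 4 + 2 + 1 → 0b100011101111 (binary)
0b100011101111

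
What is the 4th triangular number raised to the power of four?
Convert the 4th triangular number (triangular index) → 4×5/2 = 10 (decimal)
Convert four (English words) → 4 (decimal)
Compute 10 ^ 4 = 10000
10000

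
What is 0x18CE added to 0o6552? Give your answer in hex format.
Convert 0x18CE (hexadecimal) → 1×4096 + 8×256 + 12×16 + 14 = 6350 (decimal)
Convert 0o6552 (octal) → 6×512 + 5×64 + 5×8 + 2 = 3434 (decimal)
Compute 6350 + 3434 = 9784
Convert 9784 (decimal) → 9784 = 2×4096 + 6×256 + 3×16 + 8 → 0x2638 (hexadecimal)
0x2638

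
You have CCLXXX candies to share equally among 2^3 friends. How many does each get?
Convert CCLXXX (Roman numeral) → 100 + 100 + 50 + 10 + 10 + 10 = 280 (decimal)
Convert 2^3 (power) → 8 (decimal)
Compute 280 ÷ 8 = 35
35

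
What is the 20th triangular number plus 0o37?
The 20th triangular number = 20×21/2 = 210
Convert 0o37 (octal) → 3×8 + 7 = 31 (decimal)
Compute 210 + 31 = 241
241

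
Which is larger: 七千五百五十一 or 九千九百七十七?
Convert 七千五百五十一 (Chinese numeral) → 7×1000 + 5×100 + 5×10 + 1 = 7551 (decimal)
Convert 九千九百七十七 (Chinese numeral) → 9×1000 + 9×100 + 7×10 + 7 = 9977 (decimal)
Compare 7551 vs 9977: larger = 9977
9977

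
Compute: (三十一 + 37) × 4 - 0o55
Convert 三十一 (Chinese numeral) → 3×10 + 1 = 31 (decimal)
Convert 0o55 (octal) → 5×8 + 5 = 45 (decimal)
Expression in decimal: (31 + 37) × 4 - 45
Parentheses first: 31 + 37 = 68
Multiply: 68 × 4 = 272
Subtract: 272 - 45 = 227
227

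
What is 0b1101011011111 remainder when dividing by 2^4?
Convert 0b1101011011111 (binary) → 4096 + 2048 + 512 + 128 + 64 + 16 + 8 + 4 + 2 + 1 = 6879 (decimal)
Convert 2^4 (power) → 16 (decimal)
Compute 6879 mod 16 = 15
15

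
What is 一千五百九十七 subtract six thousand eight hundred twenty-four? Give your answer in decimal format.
Convert 一千五百九十七 (Chinese numeral) → 1×1000 + 5×100 + 9×10 + 7 = 1597 (decimal)
Convert six thousand eight hundred twenty-four (English words) → 6×1000 + 8×100 + 24 = 6824 (decimal)
Compute 1597 - 6824 = -5227
-5227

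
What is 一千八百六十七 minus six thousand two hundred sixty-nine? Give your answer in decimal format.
Convert 一千八百六十七 (Chinese numeral) → 1×1000 + 8×100 + 6×10 + 7 = 1867 (decimal)
Convert six thousand two hundred sixty-nine (English words) → 6×1000 + 2×100 + 69 = 6269 (decimal)
Compute 1867 - 6269 = -4402
-4402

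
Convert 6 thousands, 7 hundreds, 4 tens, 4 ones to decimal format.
Convert 6 thousands, 7 hundreds, 4 tens, 4 ones (place-value notation) → 6×1000 + 7×100 + 4×10 + 4 = 6744 (decimal)
6744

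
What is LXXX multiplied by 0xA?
Convert LXXX (Roman numeral) → 50 + 10 + 10 + 10 = 80 (decimal)
Convert 0xA (hexadecimal) → 10 (decimal)
Compute 80 × 10 = 800
800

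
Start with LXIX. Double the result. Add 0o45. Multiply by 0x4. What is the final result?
Convert LXIX (Roman numeral) → 50 + 10 + 9 = 69 (decimal)
Start: 69
69 × 2 = 138
Convert 0o45 (octal) → 4×8 + 5 = 37 (decimal)
138 + 37 = 175
Convert 0x4 (hexadecimal) → 4 (decimal)
175 × 4 = 700
700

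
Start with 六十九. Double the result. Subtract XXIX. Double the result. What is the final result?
Convert 六十九 (Chinese numeral) → 6×10 + 9 = 69 (decimal)
Start: 69
69 × 2 = 138
Convert XXIX (Roman numeral) → 10 + 10 + 9 = 29 (decimal)
138 - 29 = 109
109 × 2 = 218
218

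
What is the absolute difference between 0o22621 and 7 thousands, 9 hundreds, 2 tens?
Convert 0o22621 (octal) → 2×4096 + 2×512 + 6×64 + 2×8 + 1 = 9617 (decimal)
Convert 7 thousands, 9 hundreds, 2 tens (place-value notation) → 7×1000 + 9×100 + 2×10 = 7920 (decimal)
Compute |9617 - 7920| = 1697
1697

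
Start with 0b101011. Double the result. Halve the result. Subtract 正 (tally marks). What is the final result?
Convert 0b101011 (binary) → 32 + 8 + 2 + 1 = 43 (decimal)
Start: 43
43 × 2 = 86
86 ÷ 2 = 43
Convert 正 (tally marks) → 5 (decimal)
43 - 5 = 38
38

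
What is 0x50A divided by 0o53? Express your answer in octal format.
Convert 0x50A (hexadecimal) → 5×256 + 10 = 1290 (decimal)
Convert 0o53 (octal) → 5×8 + 3 = 43 (decimal)
Compute 1290 ÷ 43 = 30
Convert 30 (decimal) → 30 = 3×8 + 6 → 0o36 (octal)
0o36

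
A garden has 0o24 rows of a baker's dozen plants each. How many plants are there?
Convert a baker's dozen (colloquial) → 13 (decimal)
Convert 0o24 (octal) → 2×8 + 4 = 20 (decimal)
Compute 13 × 20 = 260
260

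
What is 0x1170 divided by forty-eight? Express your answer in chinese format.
Convert 0x1170 (hexadecimal) → 1×4096 + 1×256 + 7×16 = 4464 (decimal)
Convert forty-eight (English words) → 48 (decimal)
Compute 4464 ÷ 48 = 93
Convert 93 (decimal) → 93 = 9×10 + 3 → 九十三 (Chinese numeral)
九十三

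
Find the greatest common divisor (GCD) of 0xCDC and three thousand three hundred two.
Convert 0xCDC (hexadecimal) → 12×256 + 13×16 + 12 = 3292 (decimal)
Convert three thousand three hundred two (English words) → 3×1000 + 3×100 + 2 = 3302 (decimal)
Compute gcd(3292, 3302) = 2
2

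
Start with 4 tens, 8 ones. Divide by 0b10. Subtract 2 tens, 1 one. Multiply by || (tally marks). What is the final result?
Convert 4 tens, 8 ones (place-value notation) → 4×10 + 8 = 48 (decimal)
Start: 48
Convert 0b10 (binary) → 2 (decimal)
48 ÷ 2 = 24
Convert 2 tens, 1 one (place-value notation) → 2×10 + 1 = 21 (decimal)
24 - 21 = 3
Convert || (tally marks) → 2 (decimal)
3 × 2 = 6
6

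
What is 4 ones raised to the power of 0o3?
Convert 4 ones (place-value notation) → 4 (decimal)
Convert 0o3 (octal) → 3 (decimal)
Compute 4 ^ 3 = 64
64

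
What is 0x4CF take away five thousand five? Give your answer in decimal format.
Convert 0x4CF (hexadecimal) → 4×256 + 12×16 + 15 = 1231 (decimal)
Convert five thousand five (English words) → 5×1000 + 5 = 5005 (decimal)
Compute 1231 - 5005 = -3774
-3774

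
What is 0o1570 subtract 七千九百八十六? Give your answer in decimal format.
Convert 0o1570 (octal) → 1×512 + 5×64 + 7×8 = 888 (decimal)
Convert 七千九百八十六 (Chinese numeral) → 7×1000 + 9×100 + 8×10 + 6 = 7986 (decimal)
Compute 888 - 7986 = -7098
-7098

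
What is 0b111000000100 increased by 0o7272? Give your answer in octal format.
Convert 0b111000000100 (binary) → 2048 + 1024 + 512 + 4 = 3588 (decimal)
Convert 0o7272 (octal) → 7×512 + 2×64 + 7×8 + 2 = 3770 (decimal)
Compute 3588 + 3770 = 7358
Convert 7358 (decimal) → 7358 = 1×4096 + 6×512 + 2×64 + 7×8 + 6 → 0o16276 (octal)
0o16276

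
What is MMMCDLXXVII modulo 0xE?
Convert MMMCDLXXVII (Roman numeral) → 1000 + 1000 + 1000 + 400 + 50 + 10 + 10 + 5 + 1 + 1 = 3477 (decimal)
Convert 0xE (hexadecimal) → 14 (decimal)
Compute 3477 mod 14 = 5
5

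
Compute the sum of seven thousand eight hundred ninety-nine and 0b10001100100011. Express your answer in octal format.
Convert seven thousand eight hundred ninety-nine (English words) → 7×1000 + 8×100 + 99 = 7899 (decimal)
Convert 0b10001100100011 (binary) → 8192 + 512 + 256 + 32 + 2 + 1 = 8995 (decimal)
Compute 7899 + 8995 = 16894
Convert 16894 (decimal) → 16894 = 4×4096 + 7×64 + 7×8 + 6 → 0o40776 (octal)
0o40776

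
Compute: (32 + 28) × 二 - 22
Convert 二 (Chinese numeral) → 2 (decimal)
Expression in decimal: (32 + 28) × 2 - 22
Parentheses first: 32 + 28 = 60
Multiply: 60 × 2 = 120
Subtract: 120 - 22 = 98
98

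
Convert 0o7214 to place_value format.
Convert 0o7214 (octal) → 7×512 + 2×64 + 1×8 + 4 = 3724 (decimal)
Convert 3724 (decimal) → 3724 = 3×1000 + 7×100 + 2×10 + 4 → 3 thousands, 7 hundreds, 2 tens, 4 ones (place-value notation)
3 thousands, 7 hundreds, 2 tens, 4 ones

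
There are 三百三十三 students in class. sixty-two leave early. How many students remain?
Convert 三百三十三 (Chinese numeral) → 3×100 + 3×10 + 3 = 333 (decimal)
Convert sixty-two (English words) → 62 (decimal)
Compute 333 - 62 = 271
271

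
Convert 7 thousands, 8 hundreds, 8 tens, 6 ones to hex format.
Convert 7 thousands, 8 hundreds, 8 tens, 6 ones (place-value notation) → 7×1000 + 8×100 + 8×10 + 6 = 7886 (decimal)
Convert 7886 (decimal) → 7886 = 1×4096 + 14×256 + 12×16 + 14 → 0x1ECE (hexadecimal)
0x1ECE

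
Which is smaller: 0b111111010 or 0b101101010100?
Convert 0b111111010 (binary) → 256 + 128 + 64 + 32 + 16 + 8 + 2 = 506 (decimal)
Convert 0b101101010100 (binary) → 2048 + 512 + 256 + 64 + 16 + 4 = 2900 (decimal)
Compare 506 vs 2900: smaller = 506
506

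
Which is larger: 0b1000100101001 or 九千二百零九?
Convert 0b1000100101001 (binary) → 4096 + 256 + 32 + 8 + 1 = 4393 (decimal)
Convert 九千二百零九 (Chinese numeral) → 9×1000 + 2×100 + 9 = 9209 (decimal)
Compare 4393 vs 9209: larger = 9209
9209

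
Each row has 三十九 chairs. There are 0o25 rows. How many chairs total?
Convert 三十九 (Chinese numeral) → 3×10 + 9 = 39 (decimal)
Convert 0o25 (octal) → 2×8 + 5 = 21 (decimal)
Compute 39 × 21 = 819
819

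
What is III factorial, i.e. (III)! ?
Convert III (Roman numeral) → 1 + 1 + 1 = 3 (decimal)
Compute 3! = 6
6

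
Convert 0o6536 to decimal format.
Convert 0o6536 (octal) → 6×512 + 5×64 + 3×8 + 6 = 3422 (decimal)
3422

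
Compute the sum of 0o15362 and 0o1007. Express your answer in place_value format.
Convert 0o15362 (octal) → 1×4096 + 5×512 + 3×64 + 6×8 + 2 = 6898 (decimal)
Convert 0o1007 (octal) → 1×512 + 7 = 519 (decimal)
Compute 6898 + 519 = 7417
Convert 7417 (decimal) → 7417 = 7×1000 + 4×100 + 1×10 + 7 → 7 thousands, 4 hundreds, 1 ten, 7 ones (place-value notation)
7 thousands, 4 hundreds, 1 ten, 7 ones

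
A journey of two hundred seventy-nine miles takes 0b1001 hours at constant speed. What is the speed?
Convert two hundred seventy-nine (English words) → 2×100 + 79 = 279 (decimal)
Convert 0b1001 (binary) → 8 + 1 = 9 (decimal)
Compute 279 ÷ 9 = 31
31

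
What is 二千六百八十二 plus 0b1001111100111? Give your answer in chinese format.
Convert 二千六百八十二 (Chinese numeral) → 2×1000 + 6×100 + 8×10 + 2 = 2682 (decimal)
Convert 0b1001111100111 (binary) → 4096 + 512 + 256 + 128 + 64 + 32 + 4 + 2 + 1 = 5095 (decimal)
Compute 2682 + 5095 = 7777
Convert 7777 (decimal) → 7777 = 7×1000 + 7×100 + 7×10 + 7 → 七千七百七十七 (Chinese numeral)
七千七百七十七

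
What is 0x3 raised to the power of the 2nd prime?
Convert 0x3 (hexadecimal) → 3 (decimal)
Convert the 2nd prime (prime index) → 3 (decimal)
Compute 3 ^ 3 = 27
27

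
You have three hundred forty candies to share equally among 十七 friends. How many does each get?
Convert three hundred forty (English words) → 3×100 + 40 = 340 (decimal)
Convert 十七 (Chinese numeral) → 1×10 + 7 = 17 (decimal)
Compute 340 ÷ 17 = 20
20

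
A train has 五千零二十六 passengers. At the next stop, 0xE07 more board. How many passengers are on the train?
Convert 五千零二十六 (Chinese numeral) → 5×1000 + 2×10 + 6 = 5026 (decimal)
Convert 0xE07 (hexadecimal) → 14×256 + 7 = 3591 (decimal)
Compute 5026 + 3591 = 8617
8617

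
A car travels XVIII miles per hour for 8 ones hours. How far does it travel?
Convert XVIII (Roman numeral) → 10 + 5 + 1 + 1 + 1 = 18 (decimal)
Convert 8 ones (place-value notation) → 8 (decimal)
Compute 18 × 8 = 144
144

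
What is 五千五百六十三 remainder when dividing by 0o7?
Convert 五千五百六十三 (Chinese numeral) → 5×1000 + 5×100 + 6×10 + 3 = 5563 (decimal)
Convert 0o7 (octal) → 7 (decimal)
Compute 5563 mod 7 = 5
5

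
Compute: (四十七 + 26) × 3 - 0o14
Convert 四十七 (Chinese numeral) → 4×10 + 7 = 47 (decimal)
Convert 0o14 (octal) → 1×8 + 4 = 12 (decimal)
Expression in decimal: (47 + 26) × 3 - 12
Parentheses first: 47 + 26 = 73
Multiply: 73 × 3 = 219
Subtract: 219 - 12 = 207
207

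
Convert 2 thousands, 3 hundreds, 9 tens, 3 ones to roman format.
Convert 2 thousands, 3 hundreds, 9 tens, 3 ones (place-value notation) → 2×1000 + 3×100 + 9×10 + 3 = 2393 (decimal)
Convert 2393 (decimal) → 2393 = 1000 + 1000 + 100 + 100 + 100 + 90 + 1 + 1 + 1 → MMCCCXCIII (Roman numeral)
MMCCCXCIII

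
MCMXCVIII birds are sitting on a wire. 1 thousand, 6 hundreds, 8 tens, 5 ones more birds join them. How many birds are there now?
Convert MCMXCVIII (Roman numeral) → 1000 + 900 + 90 + 5 + 1 + 1 + 1 = 1998 (decimal)
Convert 1 thousand, 6 hundreds, 8 tens, 5 ones (place-value notation) → 1×1000 + 6×100 + 8×10 + 5 = 1685 (decimal)
Compute 1998 + 1685 = 3683
3683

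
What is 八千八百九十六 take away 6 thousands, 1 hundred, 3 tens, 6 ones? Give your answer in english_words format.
Convert 八千八百九十六 (Chinese numeral) → 8×1000 + 8×100 + 9×10 + 6 = 8896 (decimal)
Convert 6 thousands, 1 hundred, 3 tens, 6 ones (place-value notation) → 6×1000 + 1×100 + 3×10 + 6 = 6136 (decimal)
Compute 8896 - 6136 = 2760
Convert 2760 (decimal) → 2760 = 2×1000 + 7×100 + 60 → two thousand seven hundred sixty (English words)
two thousand seven hundred sixty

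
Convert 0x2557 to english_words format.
Convert 0x2557 (hexadecimal) → 2×4096 + 5×256 + 5×16 + 7 = 9559 (decimal)
Convert 9559 (decimal) → 9559 = 9×1000 + 5×100 + 59 → nine thousand five hundred fifty-nine (English words)
nine thousand five hundred fifty-nine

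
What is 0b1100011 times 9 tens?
Convert 0b1100011 (binary) → 64 + 32 + 2 + 1 = 99 (decimal)
Convert 9 tens (place-value notation) → 9×10 = 90 (decimal)
Compute 99 × 90 = 8910
8910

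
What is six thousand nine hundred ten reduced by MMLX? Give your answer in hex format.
Convert six thousand nine hundred ten (English words) → 6×1000 + 9×100 + 10 = 6910 (decimal)
Convert MMLX (Roman numeral) → 1000 + 1000 + 50 + 10 = 2060 (decimal)
Compute 6910 - 2060 = 4850
Convert 4850 (decimal) → 4850 = 1×4096 + 2×256 + 15×16 + 2 → 0x12F2 (hexadecimal)
0x12F2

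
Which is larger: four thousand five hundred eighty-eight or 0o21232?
Convert four thousand five hundred eighty-eight (English words) → 4×1000 + 5×100 + 88 = 4588 (decimal)
Convert 0o21232 (octal) → 2×4096 + 1×512 + 2×64 + 3×8 + 2 = 8858 (decimal)
Compare 4588 vs 8858: larger = 8858
8858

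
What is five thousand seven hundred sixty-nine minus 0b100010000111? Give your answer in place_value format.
Convert five thousand seven hundred sixty-nine (English words) → 5×1000 + 7×100 + 69 = 5769 (decimal)
Convert 0b100010000111 (binary) → 2048 + 128 + 4 + 2 + 1 = 2183 (decimal)
Compute 5769 - 2183 = 3586
Convert 3586 (decimal) → 3586 = 3×1000 + 5×100 + 8×10 + 6 → 3 thousands, 5 hundreds, 8 tens, 6 ones (place-value notation)
3 thousands, 5 hundreds, 8 tens, 6 ones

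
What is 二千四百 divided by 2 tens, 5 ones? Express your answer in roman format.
Convert 二千四百 (Chinese numeral) → 2×1000 + 4×100 = 2400 (decimal)
Convert 2 tens, 5 ones (place-value notation) → 2×10 + 5 = 25 (decimal)
Compute 2400 ÷ 25 = 96
Convert 96 (decimal) → 96 = 90 + 5 + 1 → XCVI (Roman numeral)
XCVI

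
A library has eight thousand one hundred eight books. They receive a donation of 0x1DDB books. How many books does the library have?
Convert eight thousand one hundred eight (English words) → 8×1000 + 1×100 + 8 = 8108 (decimal)
Convert 0x1DDB (hexadecimal) → 1×4096 + 13×256 + 13×16 + 11 = 7643 (decimal)
Compute 8108 + 7643 = 15751
15751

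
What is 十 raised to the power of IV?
Convert 十 (Chinese numeral) → 1×10 = 10 (decimal)
Convert IV (Roman numeral) → 4 (decimal)
Compute 10 ^ 4 = 10000
10000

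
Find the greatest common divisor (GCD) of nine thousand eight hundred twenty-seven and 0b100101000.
Convert nine thousand eight hundred twenty-seven (English words) → 9×1000 + 8×100 + 27 = 9827 (decimal)
Convert 0b100101000 (binary) → 256 + 32 + 8 = 296 (decimal)
Compute gcd(9827, 296) = 1
1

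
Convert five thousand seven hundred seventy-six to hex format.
Convert five thousand seven hundred seventy-six (English words) → 5×1000 + 7×100 + 76 = 5776 (decimal)
Convert 5776 (decimal) → 5776 = 1×4096 + 6×256 + 9×16 → 0x1690 (hexadecimal)
0x1690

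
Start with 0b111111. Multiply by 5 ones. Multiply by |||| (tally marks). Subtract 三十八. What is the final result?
Convert 0b111111 (binary) → 32 + 16 + 8 + 4 + 2 + 1 = 63 (decimal)
Start: 63
Convert 5 ones (place-value notation) → 5 (decimal)
63 × 5 = 315
Convert |||| (tally marks) → 4 (decimal)
315 × 4 = 1260
Convert 三十八 (Chinese numeral) → 3×10 + 8 = 38 (decimal)
1260 - 38 = 1222
1222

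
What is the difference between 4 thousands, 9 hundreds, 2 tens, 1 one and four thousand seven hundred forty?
Convert 4 thousands, 9 hundreds, 2 tens, 1 one (place-value notation) → 4×1000 + 9×100 + 2×10 + 1 = 4921 (decimal)
Convert four thousand seven hundred forty (English words) → 4×1000 + 7×100 + 40 = 4740 (decimal)
Difference: |4921 - 4740| = 181
181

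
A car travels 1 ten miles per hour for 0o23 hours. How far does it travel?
Convert 1 ten (place-value notation) → 1×10 = 10 (decimal)
Convert 0o23 (octal) → 2×8 + 3 = 19 (decimal)
Compute 10 × 19 = 190
190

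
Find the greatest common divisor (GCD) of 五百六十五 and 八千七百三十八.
Convert 五百六十五 (Chinese numeral) → 5×100 + 6×10 + 5 = 565 (decimal)
Convert 八千七百三十八 (Chinese numeral) → 8×1000 + 7×100 + 3×10 + 8 = 8738 (decimal)
Compute gcd(565, 8738) = 1
1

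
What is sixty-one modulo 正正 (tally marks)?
Convert sixty-one (English words) → 61 (decimal)
Convert 正正 (tally marks) → 5 + 5 = 10 (decimal)
Compute 61 mod 10 = 1
1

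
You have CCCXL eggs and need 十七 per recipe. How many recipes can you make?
Convert CCCXL (Roman numeral) → 100 + 100 + 100 + 40 = 340 (decimal)
Convert 十七 (Chinese numeral) → 1×10 + 7 = 17 (decimal)
Compute 340 ÷ 17 = 20
20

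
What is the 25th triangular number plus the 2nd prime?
The 25th triangular number = 25×26/2 = 325
Convert the 2nd prime (prime index) → 3 (decimal)
Compute 325 + 3 = 328
328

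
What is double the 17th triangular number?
The 17th triangular number = 17×18/2 = 153
Compute 153 × 2 = 306
306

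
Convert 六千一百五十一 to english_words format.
Convert 六千一百五十一 (Chinese numeral) → 6×1000 + 1×100 + 5×10 + 1 = 6151 (decimal)
Convert 6151 (decimal) → 6151 = 6×1000 + 1×100 + 51 → six thousand one hundred fifty-one (English words)
six thousand one hundred fifty-one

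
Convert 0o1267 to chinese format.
Convert 0o1267 (octal) → 1×512 + 2×64 + 6×8 + 7 = 695 (decimal)
Convert 695 (decimal) → 695 = 6×100 + 9×10 + 5 → 六百九十五 (Chinese numeral)
六百九十五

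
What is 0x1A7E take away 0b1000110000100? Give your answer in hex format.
Convert 0x1A7E (hexadecimal) → 1×4096 + 10×256 + 7×16 + 14 = 6782 (decimal)
Convert 0b1000110000100 (binary) → 4096 + 256 + 128 + 4 = 4484 (decimal)
Compute 6782 - 4484 = 2298
Convert 2298 (decimal) → 2298 = 8×256 + 15×16 + 10 → 0x8FA (hexadecimal)
0x8FA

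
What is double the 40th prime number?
The 40th prime number = 173
Compute 173 × 2 = 346
346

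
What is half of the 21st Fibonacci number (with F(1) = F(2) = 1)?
The 21st Fibonacci number (with F(1) = F(2) = 1) = 10946
Compute 10946 ÷ 2 = 5473
5473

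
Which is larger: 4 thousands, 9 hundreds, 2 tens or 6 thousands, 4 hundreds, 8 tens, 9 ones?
Convert 4 thousands, 9 hundreds, 2 tens (place-value notation) → 4×1000 + 9×100 + 2×10 = 4920 (decimal)
Convert 6 thousands, 4 hundreds, 8 tens, 9 ones (place-value notation) → 6×1000 + 4×100 + 8×10 + 9 = 6489 (decimal)
Compare 4920 vs 6489: larger = 6489
6489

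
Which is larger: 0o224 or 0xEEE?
Convert 0o224 (octal) → 2×64 + 2×8 + 4 = 148 (decimal)
Convert 0xEEE (hexadecimal) → 14×256 + 14×16 + 14 = 3822 (decimal)
Compare 148 vs 3822: larger = 3822
3822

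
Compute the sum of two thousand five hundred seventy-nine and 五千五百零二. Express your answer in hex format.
Convert two thousand five hundred seventy-nine (English words) → 2×1000 + 5×100 + 79 = 2579 (decimal)
Convert 五千五百零二 (Chinese numeral) → 5×1000 + 5×100 + 2 = 5502 (decimal)
Compute 2579 + 5502 = 8081
Convert 8081 (decimal) → 8081 = 1×4096 + 15×256 + 9×16 + 1 → 0x1F91 (hexadecimal)
0x1F91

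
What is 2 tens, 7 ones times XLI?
Convert 2 tens, 7 ones (place-value notation) → 2×10 + 7 = 27 (decimal)
Convert XLI (Roman numeral) → 40 + 1 = 41 (decimal)
Compute 27 × 41 = 1107
1107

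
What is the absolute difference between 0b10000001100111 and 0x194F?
Convert 0b10000001100111 (binary) → 8192 + 64 + 32 + 4 + 2 + 1 = 8295 (decimal)
Convert 0x194F (hexadecimal) → 1×4096 + 9×256 + 4×16 + 15 = 6479 (decimal)
Compute |8295 - 6479| = 1816
1816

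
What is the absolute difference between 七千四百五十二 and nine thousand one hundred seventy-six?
Convert 七千四百五十二 (Chinese numeral) → 7×1000 + 4×100 + 5×10 + 2 = 7452 (decimal)
Convert nine thousand one hundred seventy-six (English words) → 9×1000 + 1×100 + 76 = 9176 (decimal)
Compute |7452 - 9176| = 1724
1724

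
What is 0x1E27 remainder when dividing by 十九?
Convert 0x1E27 (hexadecimal) → 1×4096 + 14×256 + 2×16 + 7 = 7719 (decimal)
Convert 十九 (Chinese numeral) → 1×10 + 9 = 19 (decimal)
Compute 7719 mod 19 = 5
5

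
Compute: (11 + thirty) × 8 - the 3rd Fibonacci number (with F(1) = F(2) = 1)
Convert thirty (English words) → 30 (decimal)
Convert the 3rd Fibonacci number (with F(1) = F(2) = 1) (Fibonacci index) → 1, 1, 2 → 2 (decimal)
Expression in decimal: (11 + 30) × 8 - 2
Parentheses first: 11 + 30 = 41
Multiply: 41 × 8 = 328
Subtract: 328 - 2 = 326
326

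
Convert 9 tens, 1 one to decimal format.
Convert 9 tens, 1 one (place-value notation) → 9×10 + 1 = 91 (decimal)
91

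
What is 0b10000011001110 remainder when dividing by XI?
Convert 0b10000011001110 (binary) → 8192 + 128 + 64 + 8 + 4 + 2 = 8398 (decimal)
Convert XI (Roman numeral) → 10 + 1 = 11 (decimal)
Compute 8398 mod 11 = 5
5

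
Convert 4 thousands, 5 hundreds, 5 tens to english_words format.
Convert 4 thousands, 5 hundreds, 5 tens (place-value notation) → 4×1000 + 5×100 + 5×10 = 4550 (decimal)
Convert 4550 (decimal) → 4550 = 4×1000 + 5×100 + 50 → four thousand five hundred fifty (English words)
four thousand five hundred fifty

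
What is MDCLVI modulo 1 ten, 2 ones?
Convert MDCLVI (Roman numeral) → 1000 + 500 + 100 + 50 + 5 + 1 = 1656 (decimal)
Convert 1 ten, 2 ones (place-value notation) → 1×10 + 2 = 12 (decimal)
Compute 1656 mod 12 = 0
0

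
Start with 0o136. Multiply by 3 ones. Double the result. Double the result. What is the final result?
Convert 0o136 (octal) → 1×64 + 3×8 + 6 = 94 (decimal)
Start: 94
Convert 3 ones (place-value notation) → 3 (decimal)
94 × 3 = 282
282 × 2 = 564
564 × 2 = 1128
1128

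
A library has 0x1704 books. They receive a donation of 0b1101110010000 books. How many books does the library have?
Convert 0x1704 (hexadecimal) → 1×4096 + 7×256 + 4 = 5892 (decimal)
Convert 0b1101110010000 (binary) → 4096 + 2048 + 512 + 256 + 128 + 16 = 7056 (decimal)
Compute 5892 + 7056 = 12948
12948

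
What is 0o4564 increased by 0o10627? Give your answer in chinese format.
Convert 0o4564 (octal) → 4×512 + 5×64 + 6×8 + 4 = 2420 (decimal)
Convert 0o10627 (octal) → 1×4096 + 6×64 + 2×8 + 7 = 4503 (decimal)
Compute 2420 + 4503 = 6923
Convert 6923 (decimal) → 6923 = 6×1000 + 9×100 + 2×10 + 3 → 六千九百二十三 (Chinese numeral)
六千九百二十三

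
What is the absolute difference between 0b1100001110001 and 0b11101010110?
Convert 0b1100001110001 (binary) → 4096 + 2048 + 64 + 32 + 16 + 1 = 6257 (decimal)
Convert 0b11101010110 (binary) → 1024 + 512 + 256 + 64 + 16 + 4 + 2 = 1878 (decimal)
Compute |6257 - 1878| = 4379
4379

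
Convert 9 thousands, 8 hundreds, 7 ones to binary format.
Convert 9 thousands, 8 hundreds, 7 ones (place-value notation) → 9×1000 + 8×100 + 7 = 9807 (decimal)
Convert 9807 (decimal) → 9807 = 8192 + 1024 + 512 + 64 + 8 + 4 + 2 + 1 → 0b10011001001111 (binary)
0b10011001001111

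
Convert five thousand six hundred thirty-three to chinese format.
Convert five thousand six hundred thirty-three (English words) → 5×1000 + 6×100 + 33 = 5633 (decimal)
Convert 5633 (decimal) → 5633 = 5×1000 + 6×100 + 3×10 + 3 → 五千六百三十三 (Chinese numeral)
五千六百三十三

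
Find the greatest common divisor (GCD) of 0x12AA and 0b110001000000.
Convert 0x12AA (hexadecimal) → 1×4096 + 2×256 + 10×16 + 10 = 4778 (decimal)
Convert 0b110001000000 (binary) → 2048 + 1024 + 64 = 3136 (decimal)
Compute gcd(4778, 3136) = 2
2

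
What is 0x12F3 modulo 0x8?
Convert 0x12F3 (hexadecimal) → 1×4096 + 2×256 + 15×16 + 3 = 4851 (decimal)
Convert 0x8 (hexadecimal) → 8 (decimal)
Compute 4851 mod 8 = 3
3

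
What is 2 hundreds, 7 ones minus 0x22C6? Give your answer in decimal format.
Convert 2 hundreds, 7 ones (place-value notation) → 2×100 + 7 = 207 (decimal)
Convert 0x22C6 (hexadecimal) → 2×4096 + 2×256 + 12×16 + 6 = 8902 (decimal)
Compute 207 - 8902 = -8695
-8695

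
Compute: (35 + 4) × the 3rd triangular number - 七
Convert the 3rd triangular number (triangular index) → 3×4/2 = 6 (decimal)
Convert 七 (Chinese numeral) → 7 (decimal)
Expression in decimal: (35 + 4) × 6 - 7
Parentheses first: 35 + 4 = 39
Multiply: 39 × 6 = 234
Subtract: 234 - 7 = 227
227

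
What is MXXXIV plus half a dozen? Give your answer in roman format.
Convert MXXXIV (Roman numeral) → 1000 + 10 + 10 + 10 + 4 = 1034 (decimal)
Convert half a dozen (colloquial) → 6 (decimal)
Compute 1034 + 6 = 1040
Convert 1040 (decimal) → 1040 = 1000 + 40 → MXL (Roman numeral)
MXL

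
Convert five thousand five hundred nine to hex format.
Convert five thousand five hundred nine (English words) → 5×1000 + 5×100 + 9 = 5509 (decimal)
Convert 5509 (decimal) → 5509 = 1×4096 + 5×256 + 8×16 + 5 → 0x1585 (hexadecimal)
0x1585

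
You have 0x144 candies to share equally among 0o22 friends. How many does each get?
Convert 0x144 (hexadecimal) → 1×256 + 4×16 + 4 = 324 (decimal)
Convert 0o22 (octal) → 2×8 + 2 = 18 (decimal)
Compute 324 ÷ 18 = 18
18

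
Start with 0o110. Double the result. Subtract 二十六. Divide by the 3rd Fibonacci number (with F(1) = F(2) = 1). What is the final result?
Convert 0o110 (octal) → 1×64 + 1×8 = 72 (decimal)
Start: 72
72 × 2 = 144
Convert 二十六 (Chinese numeral) → 2×10 + 6 = 26 (decimal)
144 - 26 = 118
Convert the 3rd Fibonacci number (with F(1) = F(2) = 1) (Fibonacci index) → 1, 1, 2 → 2 (decimal)
118 ÷ 2 = 59
59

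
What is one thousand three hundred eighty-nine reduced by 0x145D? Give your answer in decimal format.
Convert one thousand three hundred eighty-nine (English words) → 1×1000 + 3×100 + 89 = 1389 (decimal)
Convert 0x145D (hexadecimal) → 1×4096 + 4×256 + 5×16 + 13 = 5213 (decimal)
Compute 1389 - 5213 = -3824
-3824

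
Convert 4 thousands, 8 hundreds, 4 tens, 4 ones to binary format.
Convert 4 thousands, 8 hundreds, 4 tens, 4 ones (place-value notation) → 4×1000 + 8×100 + 4×10 + 4 = 4844 (decimal)
Convert 4844 (decimal) → 4844 = 4096 + 512 + 128 + 64 + 32 + 8 + 4 → 0b1001011101100 (binary)
0b1001011101100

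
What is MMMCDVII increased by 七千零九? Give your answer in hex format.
Convert MMMCDVII (Roman numeral) → 1000 + 1000 + 1000 + 400 + 5 + 1 + 1 = 3407 (decimal)
Convert 七千零九 (Chinese numeral) → 7×1000 + 9 = 7009 (decimal)
Compute 3407 + 7009 = 10416
Convert 10416 (decimal) → 10416 = 2×4096 + 8×256 + 11×16 → 0x28B0 (hexadecimal)
0x28B0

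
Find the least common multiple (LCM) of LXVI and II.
Convert LXVI (Roman numeral) → 50 + 10 + 5 + 1 = 66 (decimal)
Convert II (Roman numeral) → 1 + 1 = 2 (decimal)
Compute lcm(66, 2) = 66
66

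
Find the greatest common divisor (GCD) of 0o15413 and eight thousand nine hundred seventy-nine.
Convert 0o15413 (octal) → 1×4096 + 5×512 + 4×64 + 1×8 + 3 = 6923 (decimal)
Convert eight thousand nine hundred seventy-nine (English words) → 8×1000 + 9×100 + 79 = 8979 (decimal)
Compute gcd(6923, 8979) = 1
1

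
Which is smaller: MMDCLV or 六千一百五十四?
Convert MMDCLV (Roman numeral) → 1000 + 1000 + 500 + 100 + 50 + 5 = 2655 (decimal)
Convert 六千一百五十四 (Chinese numeral) → 6×1000 + 1×100 + 5×10 + 4 = 6154 (decimal)
Compare 2655 vs 6154: smaller = 2655
2655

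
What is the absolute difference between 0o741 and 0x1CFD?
Convert 0o741 (octal) → 7×64 + 4×8 + 1 = 481 (decimal)
Convert 0x1CFD (hexadecimal) → 1×4096 + 12×256 + 15×16 + 13 = 7421 (decimal)
Compute |481 - 7421| = 6940
6940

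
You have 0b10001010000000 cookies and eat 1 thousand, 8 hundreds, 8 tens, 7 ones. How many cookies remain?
Convert 0b10001010000000 (binary) → 8192 + 512 + 128 = 8832 (decimal)
Convert 1 thousand, 8 hundreds, 8 tens, 7 ones (place-value notation) → 1×1000 + 8×100 + 8×10 + 7 = 1887 (decimal)
Compute 8832 - 1887 = 6945
6945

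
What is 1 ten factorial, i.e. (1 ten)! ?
Convert 1 ten (place-value notation) → 1×10 = 10 (decimal)
Compute 10! = 3628800
3628800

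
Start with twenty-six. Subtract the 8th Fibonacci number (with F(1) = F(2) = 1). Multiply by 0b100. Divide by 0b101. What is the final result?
Convert twenty-six (English words) → 26 (decimal)
Start: 26
Convert the 8th Fibonacci number (with F(1) = F(2) = 1) (Fibonacci index) → 1, 1, 2, 3, 5, 8, 13, 21 → 21 (decimal)
26 - 21 = 5
Convert 0b100 (binary) → 4 (decimal)
5 × 4 = 20
Convert 0b101 (binary) → 4 + 1 = 5 (decimal)
20 ÷ 5 = 4
4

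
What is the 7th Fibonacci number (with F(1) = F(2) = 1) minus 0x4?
The 7th Fibonacci number (with F(1) = F(2) = 1): 1, 1, 2, 3, 5, 8, 13 → 13
Convert 0x4 (hexadecimal) → 4 (decimal)
Compute 13 - 4 = 9
9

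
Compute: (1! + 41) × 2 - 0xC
Convert 1! (factorial) → 1 (decimal)
Convert 0xC (hexadecimal) → 12 (decimal)
Expression in decimal: (1 + 41) × 2 - 12
Parentheses first: 1 + 41 = 42
Multiply: 42 × 2 = 84
Subtract: 84 - 12 = 72
72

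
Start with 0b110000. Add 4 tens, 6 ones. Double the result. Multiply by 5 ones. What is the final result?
Convert 0b110000 (binary) → 32 + 16 = 48 (decimal)
Start: 48
Convert 4 tens, 6 ones (place-value notation) → 4×10 + 6 = 46 (decimal)
48 + 46 = 94
94 × 2 = 188
Convert 5 ones (place-value notation) → 5 (decimal)
188 × 5 = 940
940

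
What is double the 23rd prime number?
The 23rd prime number = 83
Compute 83 × 2 = 166
166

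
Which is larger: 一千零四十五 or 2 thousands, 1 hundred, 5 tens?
Convert 一千零四十五 (Chinese numeral) → 1×1000 + 4×10 + 5 = 1045 (decimal)
Convert 2 thousands, 1 hundred, 5 tens (place-value notation) → 2×1000 + 1×100 + 5×10 = 2150 (decimal)
Compare 1045 vs 2150: larger = 2150
2150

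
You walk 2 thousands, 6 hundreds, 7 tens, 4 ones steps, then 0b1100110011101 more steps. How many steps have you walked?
Convert 2 thousands, 6 hundreds, 7 tens, 4 ones (place-value notation) → 2×1000 + 6×100 + 7×10 + 4 = 2674 (decimal)
Convert 0b1100110011101 (binary) → 4096 + 2048 + 256 + 128 + 16 + 8 + 4 + 1 = 6557 (decimal)
Compute 2674 + 6557 = 9231
9231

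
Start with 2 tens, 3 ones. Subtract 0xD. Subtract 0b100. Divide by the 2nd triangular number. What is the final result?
Convert 2 tens, 3 ones (place-value notation) → 2×10 + 3 = 23 (decimal)
Start: 23
Convert 0xD (hexadecimal) → 13 (decimal)
23 - 13 = 10
Convert 0b100 (binary) → 4 (decimal)
10 - 4 = 6
Convert the 2nd triangular number (triangular index) → 2×3/2 = 3 (decimal)
6 ÷ 3 = 2
2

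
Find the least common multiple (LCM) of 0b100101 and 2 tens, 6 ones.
Convert 0b100101 (binary) → 32 + 4 + 1 = 37 (decimal)
Convert 2 tens, 6 ones (place-value notation) → 2×10 + 6 = 26 (decimal)
Compute lcm(37, 26) = 962
962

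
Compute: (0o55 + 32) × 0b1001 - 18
Convert 0o55 (octal) → 5×8 + 5 = 45 (decimal)
Convert 0b1001 (binary) → 8 + 1 = 9 (decimal)
Expression in decimal: (45 + 32) × 9 - 18
Parentheses first: 45 + 32 = 77
Multiply: 77 × 9 = 693
Subtract: 693 - 18 = 675
675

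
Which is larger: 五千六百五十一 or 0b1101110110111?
Convert 五千六百五十一 (Chinese numeral) → 5×1000 + 6×100 + 5×10 + 1 = 5651 (decimal)
Convert 0b1101110110111 (binary) → 4096 + 2048 + 512 + 256 + 128 + 32 + 16 + 4 + 2 + 1 = 7095 (decimal)
Compare 5651 vs 7095: larger = 7095
7095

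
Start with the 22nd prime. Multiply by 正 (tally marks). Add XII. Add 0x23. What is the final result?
Convert the 22nd prime (prime index) → 79 (decimal)
Start: 79
Convert 正 (tally marks) → 5 (decimal)
79 × 5 = 395
Convert XII (Roman numeral) → 10 + 1 + 1 = 12 (decimal)
395 + 12 = 407
Convert 0x23 (hexadecimal) → 2×16 + 3 = 35 (decimal)
407 + 35 = 442
442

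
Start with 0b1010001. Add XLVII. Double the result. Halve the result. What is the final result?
Convert 0b1010001 (binary) → 64 + 16 + 1 = 81 (decimal)
Start: 81
Convert XLVII (Roman numeral) → 40 + 5 + 1 + 1 = 47 (decimal)
81 + 47 = 128
128 × 2 = 256
256 ÷ 2 = 128
128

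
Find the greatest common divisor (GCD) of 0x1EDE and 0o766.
Convert 0x1EDE (hexadecimal) → 1×4096 + 14×256 + 13×16 + 14 = 7902 (decimal)
Convert 0o766 (octal) → 7×64 + 6×8 + 6 = 502 (decimal)
Compute gcd(7902, 502) = 2
2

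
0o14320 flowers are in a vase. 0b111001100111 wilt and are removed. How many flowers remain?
Convert 0o14320 (octal) → 1×4096 + 4×512 + 3×64 + 2×8 = 6352 (decimal)
Convert 0b111001100111 (binary) → 2048 + 1024 + 512 + 64 + 32 + 4 + 2 + 1 = 3687 (decimal)
Compute 6352 - 3687 = 2665
2665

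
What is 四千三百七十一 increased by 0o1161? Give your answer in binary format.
Convert 四千三百七十一 (Chinese numeral) → 4×1000 + 3×100 + 7×10 + 1 = 4371 (decimal)
Convert 0o1161 (octal) → 1×512 + 1×64 + 6×8 + 1 = 625 (decimal)
Compute 4371 + 625 = 4996
Convert 4996 (decimal) → 4996 = 4096 + 512 + 256 + 128 + 4 → 0b1001110000100 (binary)
0b1001110000100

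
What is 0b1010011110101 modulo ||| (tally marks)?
Convert 0b1010011110101 (binary) → 4096 + 1024 + 128 + 64 + 32 + 16 + 4 + 1 = 5365 (decimal)
Convert ||| (tally marks) → 3 (decimal)
Compute 5365 mod 3 = 1
1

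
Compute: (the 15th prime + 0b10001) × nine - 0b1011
Convert the 15th prime (prime index) → 47 (decimal)
Convert 0b10001 (binary) → 16 + 1 = 17 (decimal)
Convert nine (English words) → 9 (decimal)
Convert 0b1011 (binary) → 8 + 2 + 1 = 11 (decimal)
Expression in decimal: (47 + 17) × 9 - 11
Parentheses first: 47 + 17 = 64
Multiply: 64 × 9 = 576
Subtract: 576 - 11 = 565
565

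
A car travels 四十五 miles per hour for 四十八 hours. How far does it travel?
Convert 四十五 (Chinese numeral) → 4×10 + 5 = 45 (decimal)
Convert 四十八 (Chinese numeral) → 4×10 + 8 = 48 (decimal)
Compute 45 × 48 = 2160
2160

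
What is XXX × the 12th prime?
Convert XXX (Roman numeral) → 10 + 10 + 10 = 30 (decimal)
Convert the 12th prime (prime index) → 37 (decimal)
Compute 30 × 37 = 1110
1110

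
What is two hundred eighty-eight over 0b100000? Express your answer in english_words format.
Convert two hundred eighty-eight (English words) → 2×100 + 88 = 288 (decimal)
Convert 0b100000 (binary) → 32 (decimal)
Compute 288 ÷ 32 = 9
Convert 9 (decimal) → nine (English words)
nine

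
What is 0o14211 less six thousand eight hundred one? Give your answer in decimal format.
Convert 0o14211 (octal) → 1×4096 + 4×512 + 2×64 + 1×8 + 1 = 6281 (decimal)
Convert six thousand eight hundred one (English words) → 6×1000 + 8×100 + 1 = 6801 (decimal)
Compute 6281 - 6801 = -520
-520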